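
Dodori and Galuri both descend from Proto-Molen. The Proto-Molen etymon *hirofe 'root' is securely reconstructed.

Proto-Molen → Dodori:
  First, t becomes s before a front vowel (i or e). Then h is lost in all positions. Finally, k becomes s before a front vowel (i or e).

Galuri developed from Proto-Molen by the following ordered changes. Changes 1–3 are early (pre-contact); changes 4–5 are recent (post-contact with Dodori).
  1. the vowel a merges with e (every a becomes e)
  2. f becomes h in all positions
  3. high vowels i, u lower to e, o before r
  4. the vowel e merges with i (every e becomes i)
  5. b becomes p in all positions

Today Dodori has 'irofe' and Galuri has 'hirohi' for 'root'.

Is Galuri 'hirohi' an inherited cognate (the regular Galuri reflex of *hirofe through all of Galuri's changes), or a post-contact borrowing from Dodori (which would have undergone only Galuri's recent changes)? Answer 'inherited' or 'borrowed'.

If inherited, *hirofe would pass through all of Galuri's changes:
Galuri: *hirofe > hirohe > herohe > hirohi  (by unconditioned shift, pre-rhotic lowering, vowel merger)
If borrowed from Dodori 'irofe' after the early changes, it would undergo only the recent ones:
  rule 4 (vowel merger): irofe → irofi
  rule 5 (unconditioned shift): no change (irofi)
  ⇒ as a loan: irofi
Galuri 'hirohi' matches the inherited outcome exactly, so it is an inherited cognate, not a loan.

inherited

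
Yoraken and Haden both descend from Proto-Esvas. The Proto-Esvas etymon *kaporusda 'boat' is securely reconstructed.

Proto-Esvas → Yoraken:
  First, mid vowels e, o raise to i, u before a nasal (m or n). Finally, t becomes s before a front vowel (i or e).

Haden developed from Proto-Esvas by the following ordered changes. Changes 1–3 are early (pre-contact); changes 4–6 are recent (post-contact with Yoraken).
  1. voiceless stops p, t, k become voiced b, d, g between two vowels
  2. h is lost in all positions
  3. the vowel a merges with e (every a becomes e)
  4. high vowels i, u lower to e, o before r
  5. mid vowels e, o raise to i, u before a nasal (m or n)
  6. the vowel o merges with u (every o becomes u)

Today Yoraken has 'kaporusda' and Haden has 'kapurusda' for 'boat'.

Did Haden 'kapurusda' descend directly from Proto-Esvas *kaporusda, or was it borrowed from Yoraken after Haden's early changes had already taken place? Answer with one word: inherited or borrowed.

borrowed

If inherited, *kaporusda would pass through all of Haden's changes:
Haden: *kaporusda
  kaporusda → kaborusda   [intervocalic voicing]
  kaborusda (rule 2 does not apply)
  kaborusda → keborusde   [vowel merger]
  keborusde (rule 4 does not apply)
  keborusde (rule 5 does not apply)
  keborusde → keburusde   [vowel merger]
  giving Haden keburusde.
If borrowed from Yoraken 'kaporusda' after the early changes, it would undergo only the recent ones:
  rule 4 (pre-rhotic lowering): no change (kaporusda)
  rule 5 (pre-nasal raising): no change (kaporusda)
  rule 6 (vowel merger): kaporusda → kapurusda
  ⇒ as a loan: kapurusda
Haden 'kapurusda' matches the loan outcome 'kapurusda', not the inherited 'keburusde' — it skipped the early Haden changes, so it was borrowed from Yoraken.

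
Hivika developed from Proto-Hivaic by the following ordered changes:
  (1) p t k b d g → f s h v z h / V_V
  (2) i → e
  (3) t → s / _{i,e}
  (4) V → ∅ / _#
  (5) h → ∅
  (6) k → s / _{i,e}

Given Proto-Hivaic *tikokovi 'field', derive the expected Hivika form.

Hivika: start from *tikokovi.
  rule 1 (intervocalic lenition): tikokovi → tihohovi
  rule 2 (vowel merger): tihohovi → tehohove
  rule 3 (palatalisation): tehohove → sehohove
  rule 4 (apocope): sehohove → sehohov
  rule 5 (h-loss): sehohov → seoov
  rule 6: no change — seoov
  ⇒ Hivika seoov

seoov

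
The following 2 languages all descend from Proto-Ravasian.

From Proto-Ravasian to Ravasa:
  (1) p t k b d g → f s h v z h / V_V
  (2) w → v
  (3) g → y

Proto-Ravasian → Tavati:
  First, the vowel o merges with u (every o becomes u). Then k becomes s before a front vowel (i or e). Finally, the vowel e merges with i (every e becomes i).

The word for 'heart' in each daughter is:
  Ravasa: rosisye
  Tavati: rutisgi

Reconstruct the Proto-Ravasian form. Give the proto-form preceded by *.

*rotisge

Position 2: Ravasa has o, Tavati has u. Ravasa preserves o here (none of its changes turn any other segment into o), so the proto-segment is *o.
Position 6: Ravasa has y, Tavati has g. Tavati preserves g here (none of its changes turn any other segment into g), so the proto-segment is *g.
This points to *rotisge. Verify forward in each daughter:
Ravasa: *rotisge
  rotisge → rosisge   [intervocalic lenition]
  rosisge (rule 2 does not apply)
  rosisge → rosisye   [unconditioned shift]
  giving Ravasa rosisye.
Tavati: *rotisge
  rotisge → rutisge   [vowel merger]
  rutisge (rule 2 does not apply)
  rutisge → rutisgi   [vowel merger]
  giving Tavati rutisgi.
No other proto-form is consistent with every reflex, so the reconstruction is *rotisge.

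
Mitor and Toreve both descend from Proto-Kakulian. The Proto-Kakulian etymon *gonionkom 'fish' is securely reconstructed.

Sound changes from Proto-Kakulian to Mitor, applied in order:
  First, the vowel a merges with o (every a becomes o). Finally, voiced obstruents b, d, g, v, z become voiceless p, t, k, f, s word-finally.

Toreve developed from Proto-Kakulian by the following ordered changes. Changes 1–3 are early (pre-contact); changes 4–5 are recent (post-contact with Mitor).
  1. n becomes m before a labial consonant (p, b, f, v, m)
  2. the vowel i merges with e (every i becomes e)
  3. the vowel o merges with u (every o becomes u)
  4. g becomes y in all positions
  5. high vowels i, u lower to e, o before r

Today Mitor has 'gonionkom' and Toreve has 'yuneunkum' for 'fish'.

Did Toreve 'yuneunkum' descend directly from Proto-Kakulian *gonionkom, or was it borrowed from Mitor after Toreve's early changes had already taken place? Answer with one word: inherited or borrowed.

inherited

If inherited, *gonionkom would pass through all of Toreve's changes:
Toreve: start from *gonionkom.
  rule 1: no change — gonionkom
  rule 2 (vowel merger): gonionkom → goneonkom
  rule 3 (vowel merger): goneonkom → guneunkum
  rule 4 (unconditioned shift): guneunkum → yuneunkum
  rule 5: no change — yuneunkum
  ⇒ Toreve yuneunkum
If borrowed from Mitor 'gonionkom' after the early changes, it would undergo only the recent ones:
  rule 4 (unconditioned shift): gonionkom → yonionkom
  rule 5 (pre-rhotic lowering): no change (yonionkom)
  ⇒ as a loan: yonionkom
Toreve 'yuneunkum' matches the inherited outcome exactly, so it is an inherited cognate, not a loan.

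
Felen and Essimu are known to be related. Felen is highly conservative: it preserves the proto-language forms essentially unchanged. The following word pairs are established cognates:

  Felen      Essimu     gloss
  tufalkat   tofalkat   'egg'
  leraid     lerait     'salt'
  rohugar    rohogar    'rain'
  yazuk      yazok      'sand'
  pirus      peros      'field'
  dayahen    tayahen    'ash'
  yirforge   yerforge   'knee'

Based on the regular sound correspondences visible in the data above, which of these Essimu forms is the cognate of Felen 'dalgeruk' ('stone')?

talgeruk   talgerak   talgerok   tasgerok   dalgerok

dayahen ~ tayahen — Felen d corresponds to Essimu t word-initially before a back vowel.
rohugar ~ rohogar, yazuk ~ yazok — Felen u corresponds to Essimu o after a consonant, before a consonant other than r, m, n, p, b, f, v.
Applying these to Felen 'dalgeruk':
  dalgeruk → talgeruk   (d→t word-initially before a back vowel)
  talgeruk → talgerok   (u→o after a consonant, before a consonant other than r, m, n, p, b, f, v)
So the Essimu cognate is 'talgerok'.

talgerok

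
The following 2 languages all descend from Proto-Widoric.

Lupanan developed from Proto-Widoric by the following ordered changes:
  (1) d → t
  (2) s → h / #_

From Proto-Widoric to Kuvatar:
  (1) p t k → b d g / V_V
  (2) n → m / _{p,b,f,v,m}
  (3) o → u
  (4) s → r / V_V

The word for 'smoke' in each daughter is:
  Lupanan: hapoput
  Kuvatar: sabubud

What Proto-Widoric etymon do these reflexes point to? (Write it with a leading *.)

*sapopud

Position 3: Lupanan has p, Kuvatar has b. Lupanan preserves p here (none of its changes turn any other segment into p), so the proto-segment is *p.
Position 1: Lupanan has h, Kuvatar has s. Kuvatar preserves s here (none of its changes turn any other segment into s), so the proto-segment is *s.
Position 7: Lupanan has t, Kuvatar has d. Taking the neighbouring segments as reconstructed: Lupanan t could go back to *t or *d; Kuvatar d can only go back to *d — the one source consistent with every daughter is *d.
Verify the candidate proto-form against each daughter:
Lupanan: *sapopud > sapoput > hapoput  (by unconditioned shift, debuccalisation)
Kuvatar: start from *sapopud.
  rule 1 (intervocalic voicing): sapopud → sabobud
  rule 2: no change — sabobud
  rule 3 (vowel merger): sabobud → sabubud
  rule 4: no change — sabubud
  ⇒ Kuvatar sabubud
Only *sapopud yields all of Lupanan hapoput, Kuvatar sabubud.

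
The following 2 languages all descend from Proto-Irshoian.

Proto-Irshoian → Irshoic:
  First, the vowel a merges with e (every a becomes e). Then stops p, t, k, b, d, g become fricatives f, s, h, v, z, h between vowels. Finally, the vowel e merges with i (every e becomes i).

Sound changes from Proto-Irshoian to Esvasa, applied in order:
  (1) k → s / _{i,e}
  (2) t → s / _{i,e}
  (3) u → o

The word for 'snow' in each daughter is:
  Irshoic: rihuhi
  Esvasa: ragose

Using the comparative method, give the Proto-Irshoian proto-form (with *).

Position 2: Irshoic has i, Esvasa has a. Esvasa preserves a here (none of its changes turn any other segment into a), so the proto-segment is *a.
Position 6: Irshoic has i, Esvasa has e. Esvasa preserves e here (none of its changes turn any other segment into e), so the proto-segment is *e.
This points to *raguke. Verify forward in each daughter:
Irshoic: *raguke
  raguke → reguke   [vowel merger]
  reguke → rehuhe   [intervocalic lenition]
  rehuhe → rihuhi   [vowel merger]
  giving Irshoic rihuhi.
Esvasa: *raguke
  raguke → raguse   [palatalisation]
  raguse (rule 2 does not apply)
  raguse → ragose   [vowel merger]
  giving Esvasa ragose.
*raguke is the unique common source.

*raguke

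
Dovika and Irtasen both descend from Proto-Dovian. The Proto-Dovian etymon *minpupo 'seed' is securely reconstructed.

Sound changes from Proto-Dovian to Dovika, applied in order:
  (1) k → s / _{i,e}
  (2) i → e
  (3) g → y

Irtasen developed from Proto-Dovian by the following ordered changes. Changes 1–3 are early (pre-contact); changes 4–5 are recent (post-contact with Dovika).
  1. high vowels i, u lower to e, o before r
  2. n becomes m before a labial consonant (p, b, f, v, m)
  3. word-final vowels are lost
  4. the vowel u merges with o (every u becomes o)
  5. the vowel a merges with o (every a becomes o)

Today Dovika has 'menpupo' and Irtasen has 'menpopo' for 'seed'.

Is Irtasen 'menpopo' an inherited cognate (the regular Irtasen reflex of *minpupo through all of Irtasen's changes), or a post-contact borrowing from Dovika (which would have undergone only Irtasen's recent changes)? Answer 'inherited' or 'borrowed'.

borrowed

If inherited, *minpupo would pass through all of Irtasen's changes:
Irtasen: start from *minpupo.
  rule 1: no change — minpupo
  rule 2 (nasal place assimilation): minpupo → mimpupo
  rule 3 (apocope): mimpupo → mimpup
  rule 4 (vowel merger): mimpup → mimpop
  rule 5: no change — mimpop
  ⇒ Irtasen mimpop
If borrowed from Dovika 'menpupo' after the early changes, it would undergo only the recent ones:
  rule 4 (vowel merger): menpupo → menpopo
  rule 5 (vowel merger): no change (menpopo)
  ⇒ as a loan: menpopo
Irtasen 'menpopo' matches the loan outcome 'menpopo', not the inherited 'mimpop' — it skipped the early Irtasen changes, so it was borrowed from Dovika.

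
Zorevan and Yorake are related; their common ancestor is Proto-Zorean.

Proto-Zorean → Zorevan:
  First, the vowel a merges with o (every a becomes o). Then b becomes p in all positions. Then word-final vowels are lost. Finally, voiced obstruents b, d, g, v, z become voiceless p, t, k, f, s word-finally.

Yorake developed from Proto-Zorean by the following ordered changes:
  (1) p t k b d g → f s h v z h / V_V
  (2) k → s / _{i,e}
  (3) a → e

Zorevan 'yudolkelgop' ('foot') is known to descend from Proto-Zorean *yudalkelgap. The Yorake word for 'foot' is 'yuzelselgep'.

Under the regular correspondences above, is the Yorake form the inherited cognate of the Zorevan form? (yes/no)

Derive the expected Yorake reflex of *yudalkelgap:
Yorake: *yudalkelgap
  yudalkelgap → yuzalkelgap   [intervocalic lenition]
  yuzalkelgap → yuzalselgap   [palatalisation]
  yuzalselgap → yuzelselgep   [vowel merger]
  giving Yorake yuzelselgep.
Yorake 'yuzelselgep' matches the regular reflex exactly, so the pair is cognate.

yes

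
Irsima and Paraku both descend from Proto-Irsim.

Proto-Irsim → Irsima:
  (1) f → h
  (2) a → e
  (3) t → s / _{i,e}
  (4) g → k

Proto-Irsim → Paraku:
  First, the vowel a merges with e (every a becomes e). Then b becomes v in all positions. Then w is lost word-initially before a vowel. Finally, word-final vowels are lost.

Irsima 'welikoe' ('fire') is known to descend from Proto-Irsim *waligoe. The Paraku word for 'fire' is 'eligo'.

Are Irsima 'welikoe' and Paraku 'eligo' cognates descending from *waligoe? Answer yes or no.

yes

Derive the expected Paraku reflex of *waligoe:
Paraku: *waligoe > weligoe > eligoe > eligo  (by vowel merger, glide loss, apocope)
Paraku 'eligo' matches the regular reflex exactly, so the pair is cognate.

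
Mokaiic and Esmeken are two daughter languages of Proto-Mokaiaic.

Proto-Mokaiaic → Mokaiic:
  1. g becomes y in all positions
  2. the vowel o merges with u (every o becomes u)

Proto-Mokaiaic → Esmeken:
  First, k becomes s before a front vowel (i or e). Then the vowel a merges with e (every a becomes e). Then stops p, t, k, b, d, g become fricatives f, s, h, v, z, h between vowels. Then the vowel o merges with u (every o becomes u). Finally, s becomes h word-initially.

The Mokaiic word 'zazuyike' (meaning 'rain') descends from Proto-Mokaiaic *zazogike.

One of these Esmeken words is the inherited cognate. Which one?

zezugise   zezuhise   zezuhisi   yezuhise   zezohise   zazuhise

Esmeken: start from *zazogike.
  rule 1 (palatalisation): zazogike → zazogise
  rule 2 (vowel merger): zazogise → zezogise
  rule 3 (intervocalic lenition): zezogise → zezohise
  rule 4 (vowel merger): zezohise → zezuhise
  rule 5: no change — zezuhise
  ⇒ Esmeken zezuhise
Only 'zezuhise' matches the regular Esmeken development of *zazogike.

zezuhise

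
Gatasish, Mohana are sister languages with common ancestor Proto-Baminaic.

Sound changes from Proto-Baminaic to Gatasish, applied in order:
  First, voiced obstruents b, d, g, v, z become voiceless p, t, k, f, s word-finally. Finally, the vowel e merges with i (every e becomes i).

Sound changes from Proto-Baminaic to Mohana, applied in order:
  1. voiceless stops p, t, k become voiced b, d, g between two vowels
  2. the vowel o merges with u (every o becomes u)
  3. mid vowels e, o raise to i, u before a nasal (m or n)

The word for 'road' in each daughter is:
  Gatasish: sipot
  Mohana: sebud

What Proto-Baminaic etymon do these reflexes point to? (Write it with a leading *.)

Position 5: Gatasish has t, Mohana has d. Taking the neighbouring segments as reconstructed: Gatasish t could go back to *t or *d; Mohana d can only go back to *d — the one source consistent with every daughter is *d.
Position 4: Gatasish has o, Mohana has u. Gatasish preserves o here (none of its changes turn any other segment into o), so the proto-segment is *o.
Position 3: Gatasish has p, Mohana has b. Taking the neighbouring segments as reconstructed: Gatasish p can only go back to *p; Mohana b could go back to *p or *b — the one source consistent with every daughter is *p.
Verify the candidate proto-form against each daughter:
Gatasish: *sepod
  sepod → sepot   [final devoicing]
  sepot → sipot   [vowel merger]
  giving Gatasish sipot.
Mohana: *sepod
  sepod → sebod   [intervocalic voicing]
  sebod → sebud   [vowel merger]
  sebud (rule 3 does not apply)
  giving Mohana sebud.
Only *sepod yields all of Gatasish sipot, Mohana sebud.

*sepod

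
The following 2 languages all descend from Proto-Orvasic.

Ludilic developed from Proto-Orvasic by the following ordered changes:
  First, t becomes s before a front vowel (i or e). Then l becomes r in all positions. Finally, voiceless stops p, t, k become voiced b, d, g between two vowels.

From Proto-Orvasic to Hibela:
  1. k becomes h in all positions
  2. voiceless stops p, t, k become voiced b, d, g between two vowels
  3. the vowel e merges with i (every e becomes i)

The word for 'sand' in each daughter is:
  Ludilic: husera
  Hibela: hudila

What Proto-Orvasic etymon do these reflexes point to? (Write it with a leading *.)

Position 4: Ludilic has e, Hibela has i. Ludilic preserves e here (none of its changes turn any other segment into e), so the proto-segment is *e.
Position 5: Ludilic has r, Hibela has l. Hibela preserves l here (none of its changes turn any other segment into l), so the proto-segment is *l.
Position 3: Ludilic has s, Hibela has d. Taking the neighbouring segments as reconstructed: Ludilic s could go back to *t or *s; Hibela d could go back to *t or *d — the one source consistent with every daughter is *t.
The remaining positions agree across the daughters. Check the candidate against every language:
Ludilic: *hutela
  hutela → husela   [palatalisation]
  husela → husera   [unconditioned shift]
  husera (rule 3 does not apply)
  giving Ludilic husera.
Hibela: start from *hutela.
  rule 1: no change — hutela
  rule 2 (intervocalic voicing): hutela → hudela
  rule 3 (vowel merger): hudela → hudila
  ⇒ Hibela hudila
Only *hutela yields all of Ludilic husera, Hibela hudila.

*hutela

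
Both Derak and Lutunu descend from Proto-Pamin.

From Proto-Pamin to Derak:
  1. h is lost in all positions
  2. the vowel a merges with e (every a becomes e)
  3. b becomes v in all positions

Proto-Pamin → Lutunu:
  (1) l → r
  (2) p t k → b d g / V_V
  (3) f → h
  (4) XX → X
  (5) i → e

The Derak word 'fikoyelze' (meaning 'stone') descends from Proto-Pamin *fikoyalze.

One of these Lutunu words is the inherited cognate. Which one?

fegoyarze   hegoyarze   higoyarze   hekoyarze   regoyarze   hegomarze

hegoyarze

Lutunu: *fikoyalze
  fikoyalze → fikoyarze   [unconditioned shift]
  fikoyarze → figoyarze   [intervocalic voicing]
  figoyarze → higoyarze   [unconditioned shift]
  higoyarze (rule 4 does not apply)
  higoyarze → hegoyarze   [vowel merger]
  giving Lutunu hegoyarze.
Among the options, 'hegoyarze' alone shows every Lutunu change applied in order.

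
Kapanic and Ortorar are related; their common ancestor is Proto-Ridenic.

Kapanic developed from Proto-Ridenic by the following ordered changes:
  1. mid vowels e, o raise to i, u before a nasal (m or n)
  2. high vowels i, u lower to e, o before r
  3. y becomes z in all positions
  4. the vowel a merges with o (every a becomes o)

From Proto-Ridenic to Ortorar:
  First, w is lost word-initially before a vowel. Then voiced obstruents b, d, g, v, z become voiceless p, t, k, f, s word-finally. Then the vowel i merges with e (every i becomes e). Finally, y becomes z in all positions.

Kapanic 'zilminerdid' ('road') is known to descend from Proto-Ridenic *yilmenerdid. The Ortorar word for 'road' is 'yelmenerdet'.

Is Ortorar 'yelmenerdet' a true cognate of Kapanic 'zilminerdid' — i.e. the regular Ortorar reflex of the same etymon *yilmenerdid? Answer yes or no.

no

Derive the expected Ortorar reflex of *yilmenerdid:
Ortorar: *yilmenerdid
  yilmenerdid (rule 1 does not apply)
  yilmenerdid → yilmenerdit   [final devoicing]
  yilmenerdit → yelmenerdet   [vowel merger]
  yelmenerdet → zelmenerdet   [unconditioned shift]
  giving Ortorar zelmenerdet.
The regular Ortorar reflex would be 'zelmenerdet', but the attested form is 'yelmenerdet'. The correspondence is irregular, so they are not cognates (the Ortorar form has a different source).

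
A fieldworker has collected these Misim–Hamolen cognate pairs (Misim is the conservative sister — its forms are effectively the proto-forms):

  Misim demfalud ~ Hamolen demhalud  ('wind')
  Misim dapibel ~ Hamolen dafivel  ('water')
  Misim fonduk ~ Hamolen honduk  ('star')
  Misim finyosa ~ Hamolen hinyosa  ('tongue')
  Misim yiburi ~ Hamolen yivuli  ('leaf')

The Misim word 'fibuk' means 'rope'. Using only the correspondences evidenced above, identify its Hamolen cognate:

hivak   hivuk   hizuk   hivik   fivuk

hivuk

finyosa ~ hinyosa — Misim f corresponds to Hamolen h word-initially before a front vowel.
yiburi ~ yivuli — Misim b corresponds to Hamolen v between vowels (before a back vowel).
Applying these to Misim 'fibuk':
  fibuk → hibuk   (f→h word-initially before a front vowel)
  hibuk → hivuk   (b→v between vowels (before a back vowel))
So the Hamolen cognate is 'hivuk'.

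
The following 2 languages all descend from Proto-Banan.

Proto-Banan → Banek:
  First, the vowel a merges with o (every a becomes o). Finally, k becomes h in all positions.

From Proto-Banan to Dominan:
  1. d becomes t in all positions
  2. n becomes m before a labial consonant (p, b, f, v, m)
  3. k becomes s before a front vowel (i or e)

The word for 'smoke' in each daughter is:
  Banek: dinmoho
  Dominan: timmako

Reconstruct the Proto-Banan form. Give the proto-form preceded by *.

Position 5: Banek has o, Dominan has a. Dominan preserves a here (none of its changes turn any other segment into a), so the proto-segment is *a.
Position 6: Banek has h, Dominan has k. Dominan preserves k here (none of its changes turn any other segment into k), so the proto-segment is *k.
Verify the candidate proto-form against each daughter:
Banek: start from *dinmako.
  rule 1 (vowel merger): dinmako → dinmoko
  rule 2 (unconditioned shift): dinmoko → dinmoho
  ⇒ Banek dinmoho
Dominan: *dinmako
  dinmako → tinmako   [unconditioned shift]
  tinmako → timmako   [nasal place assimilation]
  timmako (rule 3 does not apply)
  giving Dominan timmako.
Only *dinmako yields all of Banek dinmoho, Dominan timmako.

*dinmako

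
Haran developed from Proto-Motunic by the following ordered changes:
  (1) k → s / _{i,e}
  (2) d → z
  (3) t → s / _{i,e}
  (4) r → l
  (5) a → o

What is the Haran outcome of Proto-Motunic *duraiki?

Haran: *duraiki > duraisi > zuraisi > zulaisi > zuloisi  (by palatalisation, unconditioned shift, unconditioned shift, vowel merger)

zuloisi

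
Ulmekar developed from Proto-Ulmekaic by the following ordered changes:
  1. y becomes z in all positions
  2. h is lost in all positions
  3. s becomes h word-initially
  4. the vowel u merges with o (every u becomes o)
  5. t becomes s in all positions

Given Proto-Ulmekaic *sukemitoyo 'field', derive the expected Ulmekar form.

hokemisozo

Ulmekar: start from *sukemitoyo.
  rule 1 (unconditioned shift): sukemitoyo → sukemitozo
  rule 2: no change — sukemitozo
  rule 3 (debuccalisation): sukemitozo → hukemitozo
  rule 4 (vowel merger): hukemitozo → hokemitozo
  rule 5 (unconditioned shift): hokemitozo → hokemisozo
  ⇒ Ulmekar hokemisozo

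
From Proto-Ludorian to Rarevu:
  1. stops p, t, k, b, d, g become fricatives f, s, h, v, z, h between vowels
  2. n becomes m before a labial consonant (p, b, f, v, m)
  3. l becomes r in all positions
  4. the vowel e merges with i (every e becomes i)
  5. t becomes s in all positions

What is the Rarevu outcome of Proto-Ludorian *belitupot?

Rarevu: start from *belitupot.
  rule 1 (intervocalic lenition): belitupot → belisufot
  rule 2: no change — belisufot
  rule 3 (unconditioned shift): belisufot → berisufot
  rule 4 (vowel merger): berisufot → birisufot
  rule 5 (unconditioned shift): birisufot → birisufos
  ⇒ Rarevu birisufos

birisufos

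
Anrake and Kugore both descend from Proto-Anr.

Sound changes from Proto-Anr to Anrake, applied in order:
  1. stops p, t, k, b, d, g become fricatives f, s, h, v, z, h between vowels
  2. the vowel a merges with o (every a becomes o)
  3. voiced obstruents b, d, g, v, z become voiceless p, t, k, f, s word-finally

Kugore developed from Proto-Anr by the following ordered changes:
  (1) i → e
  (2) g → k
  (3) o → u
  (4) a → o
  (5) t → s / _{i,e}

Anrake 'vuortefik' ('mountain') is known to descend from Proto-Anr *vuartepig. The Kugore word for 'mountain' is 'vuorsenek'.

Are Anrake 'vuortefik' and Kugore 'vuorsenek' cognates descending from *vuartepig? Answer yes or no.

no

Derive the expected Kugore reflex of *vuartepig:
Kugore: *vuartepig
  vuartepig → vuartepeg   [vowel merger]
  vuartepeg → vuartepek   [unconditioned shift]
  vuartepek (rule 3 does not apply)
  vuartepek → vuortepek   [vowel merger]
  vuortepek → vuorsepek   [palatalisation]
  giving Kugore vuorsepek.
The regular Kugore reflex would be 'vuorsepek', but the attested form is 'vuorsenek'. The correspondence is irregular, so they are not cognates (the Kugore form has a different source).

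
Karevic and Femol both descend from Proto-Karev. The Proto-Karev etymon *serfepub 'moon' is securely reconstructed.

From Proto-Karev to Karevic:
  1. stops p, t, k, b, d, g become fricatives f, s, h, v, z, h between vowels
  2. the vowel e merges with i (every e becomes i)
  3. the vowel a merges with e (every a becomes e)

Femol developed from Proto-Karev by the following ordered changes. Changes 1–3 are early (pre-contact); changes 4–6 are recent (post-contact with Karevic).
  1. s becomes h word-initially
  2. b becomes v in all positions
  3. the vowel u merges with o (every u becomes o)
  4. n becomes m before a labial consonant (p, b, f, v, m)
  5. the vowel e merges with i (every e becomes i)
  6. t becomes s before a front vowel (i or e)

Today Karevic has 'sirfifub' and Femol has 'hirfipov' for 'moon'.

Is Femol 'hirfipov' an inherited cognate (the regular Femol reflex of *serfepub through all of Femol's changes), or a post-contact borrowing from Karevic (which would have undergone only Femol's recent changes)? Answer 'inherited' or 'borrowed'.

If inherited, *serfepub would pass through all of Femol's changes:
Femol: start from *serfepub.
  rule 1 (debuccalisation): serfepub → herfepub
  rule 2 (unconditioned shift): herfepub → herfepuv
  rule 3 (vowel merger): herfepuv → herfepov
  rule 4: no change — herfepov
  rule 5 (vowel merger): herfepov → hirfipov
  rule 6: no change — hirfipov
  ⇒ Femol hirfipov
If borrowed from Karevic 'sirfifub' after the early changes, it would undergo only the recent ones:
  rule 4 (nasal place assimilation): no change (sirfifub)
  rule 5 (vowel merger): no change (sirfifub)
  rule 6 (palatalisation): no change (sirfifub)
  ⇒ as a loan: sirfifub
Femol 'hirfipov' matches the inherited outcome exactly, so it is an inherited cognate, not a loan.

inherited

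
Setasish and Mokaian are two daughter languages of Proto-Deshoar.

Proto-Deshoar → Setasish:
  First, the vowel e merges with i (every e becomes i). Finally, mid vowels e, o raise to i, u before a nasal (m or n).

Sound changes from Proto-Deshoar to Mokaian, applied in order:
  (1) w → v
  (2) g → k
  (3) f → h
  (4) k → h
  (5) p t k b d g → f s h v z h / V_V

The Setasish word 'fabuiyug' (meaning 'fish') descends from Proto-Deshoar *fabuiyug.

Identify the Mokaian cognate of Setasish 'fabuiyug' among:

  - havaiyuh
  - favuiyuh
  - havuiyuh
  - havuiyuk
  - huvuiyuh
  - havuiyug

Mokaian: *fabuiyug
  fabuiyug (rule 1 does not apply)
  fabuiyug → fabuiyuk   [unconditioned shift]
  fabuiyuk → habuiyuk   [unconditioned shift]
  habuiyuk → habuiyuh   [unconditioned shift]
  habuiyuh → havuiyuh   [intervocalic lenition]
  giving Mokaian havuiyuh.
Among the options, 'havuiyuh' alone shows every Mokaian change applied in order.

havuiyuh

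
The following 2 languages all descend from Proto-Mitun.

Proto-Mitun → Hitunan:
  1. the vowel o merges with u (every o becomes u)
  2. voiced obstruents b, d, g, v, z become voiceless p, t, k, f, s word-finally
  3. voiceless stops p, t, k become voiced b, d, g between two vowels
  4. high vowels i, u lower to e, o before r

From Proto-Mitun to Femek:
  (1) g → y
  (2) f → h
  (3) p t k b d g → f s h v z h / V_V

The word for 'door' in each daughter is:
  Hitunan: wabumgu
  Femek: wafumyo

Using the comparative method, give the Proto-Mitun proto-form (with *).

*wapumgo

Position 3: Hitunan has b, Femek has f. In Femek, f can only continue *p, so the proto-segment is *p.
Position 7: Hitunan has u, Femek has o. Femek preserves o here (none of its changes turn any other segment into o), so the proto-segment is *o.
Position 6: Hitunan has g, Femek has y. Taking the neighbouring segments as reconstructed: Hitunan g can only go back to *g; Femek y could go back to *g or *y — the one source consistent with every daughter is *g.
The remaining positions agree across the daughters. Check the candidate against every language:
Hitunan: *wapumgo
  wapumgo → wapumgu   [vowel merger]
  wapumgu (rule 2 does not apply)
  wapumgu → wabumgu   [intervocalic voicing]
  wabumgu (rule 4 does not apply)
  giving Hitunan wabumgu.
Femek: *wapumgo > wapumyo > wafumyo  (by unconditioned shift, intervocalic lenition)
Only *wapumgo yields all of Hitunan wabumgu, Femek wafumyo.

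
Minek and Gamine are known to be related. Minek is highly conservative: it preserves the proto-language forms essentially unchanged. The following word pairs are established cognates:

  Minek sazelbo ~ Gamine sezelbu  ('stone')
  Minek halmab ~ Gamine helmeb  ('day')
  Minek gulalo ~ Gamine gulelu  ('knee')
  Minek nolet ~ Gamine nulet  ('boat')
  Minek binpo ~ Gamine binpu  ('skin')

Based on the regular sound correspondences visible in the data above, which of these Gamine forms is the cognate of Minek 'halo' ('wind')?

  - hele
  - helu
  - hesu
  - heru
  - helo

helu

sazelbo ~ sezelbu, halmab ~ helmeb — Minek a corresponds to Gamine e after a consonant, before a consonant other than r, m, n, p, b, f, v.
sazelbo ~ sezelbu, gulalo ~ gulelu — Minek o corresponds to Gamine u word-finally.
Applying these to Minek 'halo':
  halo → helo   (a→e after a consonant, before a consonant other than r, m, n, p, b, f, v)
  helo → helu   (o→u word-finally)
So the Gamine cognate is 'helu'.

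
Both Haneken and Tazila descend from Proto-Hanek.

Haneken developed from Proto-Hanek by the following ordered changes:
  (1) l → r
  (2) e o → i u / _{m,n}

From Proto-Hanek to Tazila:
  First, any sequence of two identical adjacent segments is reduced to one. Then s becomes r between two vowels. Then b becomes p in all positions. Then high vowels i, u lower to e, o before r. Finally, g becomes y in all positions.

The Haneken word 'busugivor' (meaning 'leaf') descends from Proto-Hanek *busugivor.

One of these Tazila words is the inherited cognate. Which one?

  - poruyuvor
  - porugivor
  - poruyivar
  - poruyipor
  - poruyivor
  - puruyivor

Tazila: *busugivor > burugivor > purugivor > porugivor > poruyivor  (by rhotacism, unconditioned shift, pre-rhotic lowering, unconditioned shift)
Among the options, 'poruyivor' alone shows every Tazila change applied in order.

poruyivor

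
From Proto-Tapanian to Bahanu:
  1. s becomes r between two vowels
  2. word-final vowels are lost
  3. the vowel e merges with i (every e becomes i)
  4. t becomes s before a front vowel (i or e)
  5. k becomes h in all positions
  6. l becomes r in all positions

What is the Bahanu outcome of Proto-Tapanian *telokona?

Bahanu: start from *telokona.
  rule 1: no change — telokona
  rule 2 (apocope): telokona → telokon
  rule 3 (vowel merger): telokon → tilokon
  rule 4 (palatalisation): tilokon → silokon
  rule 5 (unconditioned shift): silokon → silohon
  rule 6 (unconditioned shift): silohon → sirohon
  ⇒ Bahanu sirohon

sirohon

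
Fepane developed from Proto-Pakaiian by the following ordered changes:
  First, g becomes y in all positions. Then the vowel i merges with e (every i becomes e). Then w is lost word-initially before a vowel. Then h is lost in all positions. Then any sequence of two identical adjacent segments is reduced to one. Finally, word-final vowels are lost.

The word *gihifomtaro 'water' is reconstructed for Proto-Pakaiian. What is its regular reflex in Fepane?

yefomtar

Fepane: *gihifomtaro > yihifomtaro > yehefomtaro > yeefomtaro > yefomtaro > yefomtar  (by unconditioned shift, vowel merger, h-loss, degemination, apocope)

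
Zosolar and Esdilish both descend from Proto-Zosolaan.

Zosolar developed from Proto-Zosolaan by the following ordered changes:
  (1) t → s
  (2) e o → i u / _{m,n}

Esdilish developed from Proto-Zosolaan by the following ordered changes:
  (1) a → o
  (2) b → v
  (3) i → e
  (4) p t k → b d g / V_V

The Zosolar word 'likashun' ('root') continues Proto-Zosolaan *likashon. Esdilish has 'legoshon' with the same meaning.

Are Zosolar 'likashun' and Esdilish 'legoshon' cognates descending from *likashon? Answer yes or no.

yes

Derive the expected Esdilish reflex of *likashon:
Esdilish: start from *likashon.
  rule 1 (vowel merger): likashon → likoshon
  rule 2: no change — likoshon
  rule 3 (vowel merger): likoshon → lekoshon
  rule 4 (intervocalic voicing): lekoshon → legoshon
  ⇒ Esdilish legoshon
Esdilish 'legoshon' matches the regular reflex exactly, so the pair is cognate.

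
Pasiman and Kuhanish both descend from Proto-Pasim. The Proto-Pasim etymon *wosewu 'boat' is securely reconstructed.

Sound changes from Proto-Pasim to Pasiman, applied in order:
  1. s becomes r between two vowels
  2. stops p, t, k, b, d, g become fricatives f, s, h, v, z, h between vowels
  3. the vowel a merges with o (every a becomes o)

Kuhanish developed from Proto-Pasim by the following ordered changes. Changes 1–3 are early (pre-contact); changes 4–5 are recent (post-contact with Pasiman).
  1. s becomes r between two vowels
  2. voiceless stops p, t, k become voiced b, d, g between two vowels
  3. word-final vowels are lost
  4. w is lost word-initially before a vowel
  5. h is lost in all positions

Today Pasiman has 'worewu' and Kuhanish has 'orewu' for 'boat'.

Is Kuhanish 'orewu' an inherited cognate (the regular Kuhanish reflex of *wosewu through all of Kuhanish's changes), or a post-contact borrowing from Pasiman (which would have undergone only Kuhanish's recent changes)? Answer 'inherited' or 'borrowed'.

borrowed

If inherited, *wosewu would pass through all of Kuhanish's changes:
Kuhanish: *wosewu > worewu > worew > orew  (by rhotacism, apocope, glide loss)
If borrowed from Pasiman 'worewu' after the early changes, it would undergo only the recent ones:
  rule 4 (glide loss): worewu → orewu
  rule 5 (h-loss): no change (orewu)
  ⇒ as a loan: orewu
Kuhanish 'orewu' matches the loan outcome 'orewu', not the inherited 'orew' — it skipped the early Kuhanish changes, so it was borrowed from Pasiman.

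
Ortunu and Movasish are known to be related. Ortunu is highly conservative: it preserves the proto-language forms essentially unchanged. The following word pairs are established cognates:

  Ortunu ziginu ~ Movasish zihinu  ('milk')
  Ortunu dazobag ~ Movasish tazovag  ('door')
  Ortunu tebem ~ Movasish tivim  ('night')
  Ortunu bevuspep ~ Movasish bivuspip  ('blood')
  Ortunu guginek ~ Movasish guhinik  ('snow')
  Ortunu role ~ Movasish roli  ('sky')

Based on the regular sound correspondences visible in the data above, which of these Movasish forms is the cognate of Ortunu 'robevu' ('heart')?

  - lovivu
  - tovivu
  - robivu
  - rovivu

rovivu

tebem ~ tivim — Ortunu b corresponds to Movasish v between vowels (before a front vowel).
bevuspep ~ bivuspip — Ortunu e corresponds to Movasish i after a consonant, before a labial obstruent.
Applying these to Ortunu 'robevu':
  robevu → rovevu   (b→v between vowels (before a front vowel))
  rovevu → rovivu   (e→i after a consonant, before a labial obstruent)
So the Movasish cognate is 'rovivu'.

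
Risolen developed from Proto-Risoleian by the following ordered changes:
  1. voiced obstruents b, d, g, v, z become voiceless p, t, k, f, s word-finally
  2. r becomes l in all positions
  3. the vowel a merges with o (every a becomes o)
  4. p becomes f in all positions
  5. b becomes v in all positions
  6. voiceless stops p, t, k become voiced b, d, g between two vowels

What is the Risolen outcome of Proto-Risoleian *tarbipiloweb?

tolvifilowef

Risolen: start from *tarbipiloweb.
  rule 1 (final devoicing): tarbipiloweb → tarbipilowep
  rule 2 (unconditioned shift): tarbipilowep → talbipilowep
  rule 3 (vowel merger): talbipilowep → tolbipilowep
  rule 4 (unconditioned shift): tolbipilowep → tolbifilowef
  rule 5 (unconditioned shift): tolbifilowef → tolvifilowef
  rule 6: no change — tolvifilowef
  ⇒ Risolen tolvifilowef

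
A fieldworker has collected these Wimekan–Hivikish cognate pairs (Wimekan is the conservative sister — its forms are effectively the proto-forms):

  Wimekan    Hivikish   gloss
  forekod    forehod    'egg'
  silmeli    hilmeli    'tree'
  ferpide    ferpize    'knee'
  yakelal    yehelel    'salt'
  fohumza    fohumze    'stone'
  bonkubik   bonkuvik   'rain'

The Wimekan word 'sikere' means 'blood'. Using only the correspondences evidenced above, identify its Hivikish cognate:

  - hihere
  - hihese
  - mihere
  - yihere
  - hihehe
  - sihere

hihere

silmeli ~ hilmeli — Wimekan s corresponds to Hivikish h word-initially before a front vowel.
yakelal ~ yehelel — Wimekan k corresponds to Hivikish h between vowels (before a front vowel).
Applying these to Wimekan 'sikere':
  sikere → hikere   (s→h word-initially before a front vowel)
  hikere → hihere   (k→h between vowels (before a front vowel))
So the Hivikish cognate is 'hihere'.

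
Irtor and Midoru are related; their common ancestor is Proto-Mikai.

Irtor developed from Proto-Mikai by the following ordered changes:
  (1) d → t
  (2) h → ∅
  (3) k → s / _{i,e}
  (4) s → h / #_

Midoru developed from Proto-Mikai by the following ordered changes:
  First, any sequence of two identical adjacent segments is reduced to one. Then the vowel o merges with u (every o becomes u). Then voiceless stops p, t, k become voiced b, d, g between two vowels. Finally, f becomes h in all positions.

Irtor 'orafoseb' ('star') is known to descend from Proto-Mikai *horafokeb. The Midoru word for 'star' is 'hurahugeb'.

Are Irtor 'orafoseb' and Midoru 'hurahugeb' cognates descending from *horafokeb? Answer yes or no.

Derive the expected Midoru reflex of *horafokeb:
Midoru: start from *horafokeb.
  rule 1: no change — horafokeb
  rule 2 (vowel merger): horafokeb → hurafukeb
  rule 3 (intervocalic voicing): hurafukeb → hurafugeb
  rule 4 (unconditioned shift): hurafugeb → hurahugeb
  ⇒ Midoru hurahugeb
Midoru 'hurahugeb' matches the regular reflex exactly, so the pair is cognate.

yes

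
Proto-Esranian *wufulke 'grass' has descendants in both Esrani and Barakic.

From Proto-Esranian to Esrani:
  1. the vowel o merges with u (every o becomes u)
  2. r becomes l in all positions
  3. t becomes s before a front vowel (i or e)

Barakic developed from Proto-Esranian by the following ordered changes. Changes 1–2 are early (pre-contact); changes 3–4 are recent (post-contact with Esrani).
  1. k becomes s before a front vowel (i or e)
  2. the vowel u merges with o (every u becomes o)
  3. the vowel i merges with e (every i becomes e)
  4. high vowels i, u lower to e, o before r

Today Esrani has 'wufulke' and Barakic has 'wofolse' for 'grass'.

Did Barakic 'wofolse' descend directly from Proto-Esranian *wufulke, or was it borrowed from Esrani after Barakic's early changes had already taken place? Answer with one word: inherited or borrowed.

inherited

If inherited, *wufulke would pass through all of Barakic's changes:
Barakic: *wufulke
  wufulke → wufulse   [palatalisation]
  wufulse → wofolse   [vowel merger]
  wofolse (rule 3 does not apply)
  wofolse (rule 4 does not apply)
  giving Barakic wofolse.
If borrowed from Esrani 'wufulke' after the early changes, it would undergo only the recent ones:
  rule 3 (vowel merger): no change (wufulke)
  rule 4 (pre-rhotic lowering): no change (wufulke)
  ⇒ as a loan: wufulke
Barakic 'wofolse' matches the inherited outcome exactly, so it is an inherited cognate, not a loan.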